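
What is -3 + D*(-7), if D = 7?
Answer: -52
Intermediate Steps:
-3 + D*(-7) = -3 + 7*(-7) = -3 - 49 = -52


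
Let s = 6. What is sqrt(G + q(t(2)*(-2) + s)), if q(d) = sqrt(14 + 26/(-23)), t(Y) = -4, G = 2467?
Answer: sqrt(1305043 + 46*sqrt(1702))/23 ≈ 49.705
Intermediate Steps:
q(d) = 2*sqrt(1702)/23 (q(d) = sqrt(14 + 26*(-1/23)) = sqrt(14 - 26/23) = sqrt(296/23) = 2*sqrt(1702)/23)
sqrt(G + q(t(2)*(-2) + s)) = sqrt(2467 + 2*sqrt(1702)/23)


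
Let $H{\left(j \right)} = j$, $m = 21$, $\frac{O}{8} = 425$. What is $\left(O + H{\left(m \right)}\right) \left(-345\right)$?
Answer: $-1180245$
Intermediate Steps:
$O = 3400$ ($O = 8 \cdot 425 = 3400$)
$\left(O + H{\left(m \right)}\right) \left(-345\right) = \left(3400 + 21\right) \left(-345\right) = 3421 \left(-345\right) = -1180245$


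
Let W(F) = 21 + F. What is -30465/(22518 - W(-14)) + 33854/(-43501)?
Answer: -2087345359/979251011 ≈ -2.1316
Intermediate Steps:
-30465/(22518 - W(-14)) + 33854/(-43501) = -30465/(22518 - (21 - 14)) + 33854/(-43501) = -30465/(22518 - 1*7) + 33854*(-1/43501) = -30465/(22518 - 7) - 33854/43501 = -30465/22511 - 33854/43501 = -2087345359/979251011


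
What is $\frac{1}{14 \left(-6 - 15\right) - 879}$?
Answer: $- \frac{1}{1173} \approx -0.00085251$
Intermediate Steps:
$\frac{1}{14 \left(-6 - 15\right) - 879} = \frac{1}{14 \left(-21\right) - 879} = \frac{1}{-294 - 879} = \frac{1}{-1173} = - \frac{1}{1173}$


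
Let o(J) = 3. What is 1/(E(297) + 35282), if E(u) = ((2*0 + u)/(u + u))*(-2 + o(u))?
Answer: 2/70565 ≈ 2.8343e-5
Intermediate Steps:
E(u) = ½ (E(u) = ((2*0 + u)/(u + u))*(-2 + 3) = ((0 + u)/((2*u)))*1 = (u*(1/(2*u)))*1 = (½)*1 = ½)
1/(E(297) + 35282) = 1/(½ + 35282) = 1/(70565/2) = 2/70565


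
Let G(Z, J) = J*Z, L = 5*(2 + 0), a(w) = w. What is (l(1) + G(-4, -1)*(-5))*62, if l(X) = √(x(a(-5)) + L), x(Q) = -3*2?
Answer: -1116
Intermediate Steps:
x(Q) = -6
L = 10 (L = 5*2 = 10)
l(X) = 2 (l(X) = √(-6 + 10) = √4 = 2)
(l(1) + G(-4, -1)*(-5))*62 = (2 - 1*(-4)*(-5))*62 = (2 + 4*(-5))*62 = (2 - 20)*62 = -18*62 = -1116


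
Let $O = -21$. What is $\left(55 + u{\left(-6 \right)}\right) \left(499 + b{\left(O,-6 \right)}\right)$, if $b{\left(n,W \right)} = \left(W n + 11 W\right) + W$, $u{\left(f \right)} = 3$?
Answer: $32074$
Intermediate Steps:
$b{\left(n,W \right)} = 12 W + W n$ ($b{\left(n,W \right)} = \left(11 W + W n\right) + W = 12 W + W n$)
$\left(55 + u{\left(-6 \right)}\right) \left(499 + b{\left(O,-6 \right)}\right) = \left(55 + 3\right) \left(499 - 6 \left(12 - 21\right)\right) = 58 \left(499 - -54\right) = 58 \left(499 + 54\right) = 58 \cdot 553 = 32074$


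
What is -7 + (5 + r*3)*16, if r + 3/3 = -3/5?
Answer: -19/5 ≈ -3.8000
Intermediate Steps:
r = -8/5 (r = -1 - 3/5 = -1 - 3*⅕ = -1 - ⅗ = -8/5 ≈ -1.6000)
-7 + (5 + r*3)*16 = -7 + (5 - 8/5*3)*16 = -7 + (5 - 24/5)*16 = -7 + (⅕)*16 = -7 + 16/5 = -19/5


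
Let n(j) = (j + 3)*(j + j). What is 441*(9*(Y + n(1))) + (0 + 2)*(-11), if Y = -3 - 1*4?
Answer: 3947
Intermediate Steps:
Y = -7 (Y = -3 - 4 = -7)
n(j) = 2*j*(3 + j) (n(j) = (3 + j)*(2*j) = 2*j*(3 + j))
441*(9*(Y + n(1))) + (0 + 2)*(-11) = 441*(9*(-7 + 2*1*(3 + 1))) + (0 + 2)*(-11) = 441*(9*(-7 + 2*1*4)) + 2*(-11) = 441*(9*(-7 + 8)) - 22 = 441*(9*1) - 22 = 441*9 - 22 = 3969 - 22 = 3947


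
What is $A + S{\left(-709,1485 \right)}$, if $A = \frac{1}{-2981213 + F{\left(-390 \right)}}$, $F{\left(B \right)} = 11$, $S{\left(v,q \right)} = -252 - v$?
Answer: $\frac{1362409313}{2981202} \approx 457.0$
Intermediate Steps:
$A = - \frac{1}{2981202}$ ($A = \frac{1}{-2981213 + 11} = \frac{1}{-2981202} = - \frac{1}{2981202} \approx -3.3544 \cdot 10^{-7}$)
$A + S{\left(-709,1485 \right)} = - \frac{1}{2981202} - -457 = - \frac{1}{2981202} + \left(-252 + 709\right) = - \frac{1}{2981202} + 457 = \frac{1362409313}{2981202}$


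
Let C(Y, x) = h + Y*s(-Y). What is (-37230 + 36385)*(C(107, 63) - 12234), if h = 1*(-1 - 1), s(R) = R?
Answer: 20013825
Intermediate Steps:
h = -2 (h = 1*(-2) = -2)
C(Y, x) = -2 - Y² (C(Y, x) = -2 + Y*(-Y) = -2 - Y²)
(-37230 + 36385)*(C(107, 63) - 12234) = (-37230 + 36385)*((-2 - 1*107²) - 12234) = -845*((-2 - 1*11449) - 12234) = -845*((-2 - 11449) - 12234) = -845*(-11451 - 12234) = -845*(-23685) = 20013825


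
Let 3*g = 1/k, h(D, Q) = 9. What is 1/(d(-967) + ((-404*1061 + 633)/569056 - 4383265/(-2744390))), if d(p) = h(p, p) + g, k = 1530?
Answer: 358412811245280/3528663191814037 ≈ 0.10157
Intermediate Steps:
g = 1/4590 (g = (⅓)/1530 = (⅓)*(1/1530) = 1/4590 ≈ 0.00021786)
d(p) = 41311/4590 (d(p) = 9 + 1/4590 = 41311/4590)
1/(d(-967) + ((-404*1061 + 633)/569056 - 4383265/(-2744390))) = 1/(41311/4590 + ((-404*1061 + 633)/569056 - 4383265/(-2744390))) = 1/(41311/4590 + ((-428644 + 633)*(1/569056) - 4383265*(-1/2744390))) = 1/(41311/4590 + (-428011*1/569056 + 876653/548878)) = 1/(41311/4590 + (-428011/569056 + 876653/548878)) = 1/(41311/4590 + 131969413955/156171159584) = 1/(3528663191814037/358412811245280) = 358412811245280/3528663191814037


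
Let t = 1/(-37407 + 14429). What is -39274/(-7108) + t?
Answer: 112803858/20415953 ≈ 5.5253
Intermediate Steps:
t = -1/22978 (t = 1/(-22978) = -1/22978 ≈ -4.3520e-5)
-39274/(-7108) + t = -39274/(-7108) - 1/22978 = -39274*(-1/7108) - 1/22978 = 19637/3554 - 1/22978 = 112803858/20415953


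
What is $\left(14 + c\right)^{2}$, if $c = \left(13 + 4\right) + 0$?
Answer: $961$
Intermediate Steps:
$c = 17$ ($c = 17 + 0 = 17$)
$\left(14 + c\right)^{2} = \left(14 + 17\right)^{2} = 31^{2} = 961$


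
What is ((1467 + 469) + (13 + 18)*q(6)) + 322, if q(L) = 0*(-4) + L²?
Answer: 3374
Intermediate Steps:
q(L) = L² (q(L) = 0 + L² = L²)
((1467 + 469) + (13 + 18)*q(6)) + 322 = ((1467 + 469) + (13 + 18)*6²) + 322 = (1936 + 31*36) + 322 = (1936 + 1116) + 322 = 3052 + 322 = 3374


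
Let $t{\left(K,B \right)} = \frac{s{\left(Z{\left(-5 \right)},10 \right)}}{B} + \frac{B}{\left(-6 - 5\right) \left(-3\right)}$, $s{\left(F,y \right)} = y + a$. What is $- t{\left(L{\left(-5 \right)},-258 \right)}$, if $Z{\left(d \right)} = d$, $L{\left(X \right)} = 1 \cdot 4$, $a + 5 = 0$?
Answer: $\frac{22243}{2838} \approx 7.8376$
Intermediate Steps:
$a = -5$ ($a = -5 + 0 = -5$)
$L{\left(X \right)} = 4$
$s{\left(F,y \right)} = -5 + y$ ($s{\left(F,y \right)} = y - 5 = -5 + y$)
$t{\left(K,B \right)} = \frac{5}{B} + \frac{B}{33}$ ($t{\left(K,B \right)} = \frac{-5 + 10}{B} + \frac{B}{\left(-6 - 5\right) \left(-3\right)} = \frac{5}{B} + \frac{B}{\left(-11\right) \left(-3\right)} = \frac{5}{B} + \frac{B}{33}$)
$- t{\left(L{\left(-5 \right)},-258 \right)} = - (\frac{5}{-258} + \frac{1}{33} \left(-258\right)) = - (5 \left(- \frac{1}{258}\right) - \frac{86}{11}) = - (- \frac{5}{258} - \frac{86}{11}) = \left(-1\right) \left(- \frac{22243}{2838}\right) = \frac{22243}{2838}$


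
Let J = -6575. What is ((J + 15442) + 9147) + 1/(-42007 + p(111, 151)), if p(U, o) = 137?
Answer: 754246179/41870 ≈ 18014.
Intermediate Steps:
((J + 15442) + 9147) + 1/(-42007 + p(111, 151)) = ((-6575 + 15442) + 9147) + 1/(-42007 + 137) = (8867 + 9147) + 1/(-41870) = 18014 - 1/41870 = 754246179/41870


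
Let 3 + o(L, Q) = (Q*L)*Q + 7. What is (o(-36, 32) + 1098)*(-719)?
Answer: 25712878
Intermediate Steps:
o(L, Q) = 4 + L*Q² (o(L, Q) = -3 + ((Q*L)*Q + 7) = -3 + ((L*Q)*Q + 7) = -3 + (L*Q² + 7) = -3 + (7 + L*Q²) = 4 + L*Q²)
(o(-36, 32) + 1098)*(-719) = ((4 - 36*32²) + 1098)*(-719) = ((4 - 36*1024) + 1098)*(-719) = ((4 - 36864) + 1098)*(-719) = (-36860 + 1098)*(-719) = -35762*(-719) = 25712878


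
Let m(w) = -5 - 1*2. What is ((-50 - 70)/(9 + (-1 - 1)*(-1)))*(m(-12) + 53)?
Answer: -5520/11 ≈ -501.82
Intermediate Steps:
m(w) = -7 (m(w) = -5 - 2 = -7)
((-50 - 70)/(9 + (-1 - 1)*(-1)))*(m(-12) + 53) = ((-50 - 70)/(9 + (-1 - 1)*(-1)))*(-7 + 53) = -120/(9 - 2*(-1))*46 = -120/(9 + 2)*46 = -120/11*46 = -5520/11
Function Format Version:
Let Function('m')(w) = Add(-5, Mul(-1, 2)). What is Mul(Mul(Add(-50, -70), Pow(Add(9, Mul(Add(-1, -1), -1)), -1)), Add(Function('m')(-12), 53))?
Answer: Rational(-5520, 11) ≈ -501.82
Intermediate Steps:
Function('m')(w) = -7 (Function('m')(w) = Add(-5, -2) = -7)
Mul(Mul(Add(-50, -70), Pow(Add(9, Mul(Add(-1, -1), -1)), -1)), Add(Function('m')(-12), 53)) = Mul(Mul(Add(-50, -70), Pow(Add(9, Mul(Add(-1, -1), -1)), -1)), Add(-7, 53)) = Mul(Mul(-120, Pow(Add(9, Mul(-2, -1)), -1)), 46) = Mul(Mul(-120, Pow(Add(9, 2), -1)), 46) = Mul(Mul(-120, Pow(11, -1)), 46) = Mul(Mul(-120, Rational(1, 11)), 46) = Mul(Rational(-120, 11), 46) = Rational(-5520, 11)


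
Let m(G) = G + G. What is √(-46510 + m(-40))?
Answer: I*√46590 ≈ 215.85*I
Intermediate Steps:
m(G) = 2*G
√(-46510 + m(-40)) = √(-46510 + 2*(-40)) = √(-46510 - 80) = √(-46590) = I*√46590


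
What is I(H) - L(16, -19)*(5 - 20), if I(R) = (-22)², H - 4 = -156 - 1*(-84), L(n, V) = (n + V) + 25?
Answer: 814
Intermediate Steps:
L(n, V) = 25 + V + n (L(n, V) = (V + n) + 25 = 25 + V + n)
H = -68 (H = 4 + (-156 - 1*(-84)) = 4 + (-156 + 84) = 4 - 72 = -68)
I(R) = 484
I(H) - L(16, -19)*(5 - 20) = 484 - (25 - 19 + 16)*(5 - 20) = 484 - 22*(-15) = 484 - 1*(-330) = 484 + 330 = 814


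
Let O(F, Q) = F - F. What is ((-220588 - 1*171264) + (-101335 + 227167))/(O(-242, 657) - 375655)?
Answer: 53204/75131 ≈ 0.70815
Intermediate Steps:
O(F, Q) = 0
((-220588 - 1*171264) + (-101335 + 227167))/(O(-242, 657) - 375655) = ((-220588 - 1*171264) + (-101335 + 227167))/(0 - 375655) = ((-220588 - 171264) + 125832)/(-375655) = (-391852 + 125832)*(-1/375655) = -266020*(-1/375655) = 53204/75131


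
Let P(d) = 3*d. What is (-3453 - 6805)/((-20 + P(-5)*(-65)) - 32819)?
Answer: 5129/15932 ≈ 0.32193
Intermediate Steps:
(-3453 - 6805)/((-20 + P(-5)*(-65)) - 32819) = (-3453 - 6805)/((-20 + (3*(-5))*(-65)) - 32819) = -10258/((-20 - 15*(-65)) - 32819) = -10258/((-20 + 975) - 32819) = -10258/(955 - 32819) = -10258/(-31864) = -10258*(-1/31864) = 5129/15932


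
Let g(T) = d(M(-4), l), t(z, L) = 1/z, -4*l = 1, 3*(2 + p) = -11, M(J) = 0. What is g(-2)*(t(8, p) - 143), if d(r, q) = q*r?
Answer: 0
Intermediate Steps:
p = -17/3 (p = -2 + (⅓)*(-11) = -2 - 11/3 = -17/3 ≈ -5.6667)
l = -¼ (l = -¼*1 = -¼ ≈ -0.25000)
g(T) = 0 (g(T) = -¼*0 = 0)
g(-2)*(t(8, p) - 143) = 0*(1/8 - 143) = 0*(⅛ - 143) = 0*(-1143/8) = 0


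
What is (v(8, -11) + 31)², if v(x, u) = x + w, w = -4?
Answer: 1225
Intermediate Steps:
v(x, u) = -4 + x (v(x, u) = x - 4 = -4 + x)
(v(8, -11) + 31)² = ((-4 + 8) + 31)² = (4 + 31)² = 35² = 1225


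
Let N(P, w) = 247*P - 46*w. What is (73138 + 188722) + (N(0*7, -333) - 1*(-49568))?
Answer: 326746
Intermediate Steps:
N(P, w) = -46*w + 247*P
(73138 + 188722) + (N(0*7, -333) - 1*(-49568)) = (73138 + 188722) + ((-46*(-333) + 247*(0*7)) - 1*(-49568)) = 261860 + ((15318 + 247*0) + 49568) = 261860 + ((15318 + 0) + 49568) = 261860 + (15318 + 49568) = 261860 + 64886 = 326746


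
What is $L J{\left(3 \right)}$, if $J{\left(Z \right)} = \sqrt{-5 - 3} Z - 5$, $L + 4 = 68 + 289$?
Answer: $-1765 + 2118 i \sqrt{2} \approx -1765.0 + 2995.3 i$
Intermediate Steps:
$L = 353$ ($L = -4 + \left(68 + 289\right) = -4 + 357 = 353$)
$J{\left(Z \right)} = -5 + 2 i Z \sqrt{2}$ ($J{\left(Z \right)} = \sqrt{-8} Z - 5 = 2 i \sqrt{2} Z - 5 = 2 i Z \sqrt{2} - 5 = -5 + 2 i Z \sqrt{2}$)
$L J{\left(3 \right)} = 353 \left(-5 + 2 i 3 \sqrt{2}\right) = 353 \left(-5 + 6 i \sqrt{2}\right) = -1765 + 2118 i \sqrt{2}$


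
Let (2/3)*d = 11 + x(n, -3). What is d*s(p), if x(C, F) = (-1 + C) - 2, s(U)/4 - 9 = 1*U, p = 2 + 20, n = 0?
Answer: 1488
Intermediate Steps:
p = 22
s(U) = 36 + 4*U (s(U) = 36 + 4*(1*U) = 36 + 4*U)
x(C, F) = -3 + C
d = 12 (d = 3*(11 + (-3 + 0))/2 = 3*(11 - 3)/2 = (3/2)*8 = 12)
d*s(p) = 12*(36 + 4*22) = 12*(36 + 88) = 12*124 = 1488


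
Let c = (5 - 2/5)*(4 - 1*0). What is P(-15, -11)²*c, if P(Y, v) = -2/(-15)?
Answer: 368/1125 ≈ 0.32711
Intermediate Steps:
P(Y, v) = 2/15 (P(Y, v) = -2*(-1/15) = 2/15)
c = 92/5 (c = (5 - 2*⅕)*(4 + 0) = (5 - ⅖)*4 = (23/5)*4 = 92/5 ≈ 18.400)
P(-15, -11)²*c = (2/15)²*(92/5) = (4/225)*(92/5) = 368/1125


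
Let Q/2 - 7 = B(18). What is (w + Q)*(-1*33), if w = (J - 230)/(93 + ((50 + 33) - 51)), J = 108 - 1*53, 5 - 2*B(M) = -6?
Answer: -3894/5 ≈ -778.80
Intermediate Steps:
B(M) = 11/2 (B(M) = 5/2 - 1/2*(-6) = 5/2 + 3 = 11/2)
Q = 25 (Q = 14 + 2*(11/2) = 14 + 11 = 25)
J = 55 (J = 108 - 53 = 55)
w = -7/5 (w = (55 - 230)/(93 + ((50 + 33) - 51)) = -175/(93 + (83 - 51)) = -175/(93 + 32) = -175/125 = -175*1/125 = -7/5 ≈ -1.4000)
(w + Q)*(-1*33) = (-7/5 + 25)*(-1*33) = (118/5)*(-33) = -3894/5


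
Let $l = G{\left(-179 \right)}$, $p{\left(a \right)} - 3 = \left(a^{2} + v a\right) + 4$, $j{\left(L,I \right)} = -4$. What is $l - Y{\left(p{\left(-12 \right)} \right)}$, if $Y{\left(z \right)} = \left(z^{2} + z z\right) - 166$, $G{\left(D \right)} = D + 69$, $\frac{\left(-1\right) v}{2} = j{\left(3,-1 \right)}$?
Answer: $-5994$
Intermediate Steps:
$v = 8$ ($v = \left(-2\right) \left(-4\right) = 8$)
$G{\left(D \right)} = 69 + D$
$p{\left(a \right)} = 7 + a^{2} + 8 a$ ($p{\left(a \right)} = 3 + \left(\left(a^{2} + 8 a\right) + 4\right) = 3 + \left(4 + a^{2} + 8 a\right) = 7 + a^{2} + 8 a$)
$Y{\left(z \right)} = -166 + 2 z^{2}$ ($Y{\left(z \right)} = \left(z^{2} + z^{2}\right) - 166 = 2 z^{2} - 166 = -166 + 2 z^{2}$)
$l = -110$ ($l = 69 - 179 = -110$)
$l - Y{\left(p{\left(-12 \right)} \right)} = -110 - \left(-166 + 2 \left(7 + \left(-12\right)^{2} + 8 \left(-12\right)\right)^{2}\right) = -110 - \left(-166 + 2 \left(7 + 144 - 96\right)^{2}\right) = -110 - \left(-166 + 2 \cdot 55^{2}\right) = -110 - \left(-166 + 2 \cdot 3025\right) = -110 - \left(-166 + 6050\right) = -110 - 5884 = -5994$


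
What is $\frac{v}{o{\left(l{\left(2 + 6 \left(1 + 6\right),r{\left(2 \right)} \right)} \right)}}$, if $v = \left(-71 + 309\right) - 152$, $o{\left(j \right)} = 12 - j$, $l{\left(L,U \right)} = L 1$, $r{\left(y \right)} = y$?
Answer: $- \frac{43}{16} \approx -2.6875$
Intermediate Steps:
$l{\left(L,U \right)} = L$
$v = 86$ ($v = 238 - 152 = 86$)
$\frac{v}{o{\left(l{\left(2 + 6 \left(1 + 6\right),r{\left(2 \right)} \right)} \right)}} = \frac{86}{12 - \left(2 + 6 \left(1 + 6\right)\right)} = \frac{86}{12 - \left(2 + 6 \cdot 7\right)} = \frac{86}{12 - \left(2 + 42\right)} = \frac{86}{12 - 44} = \frac{86}{-32} = 86 \left(- \frac{1}{32}\right) = - \frac{43}{16}$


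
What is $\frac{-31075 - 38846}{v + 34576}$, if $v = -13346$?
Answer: $- \frac{69921}{21230} \approx -3.2935$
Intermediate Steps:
$\frac{-31075 - 38846}{v + 34576} = \frac{-31075 - 38846}{-13346 + 34576} = - \frac{69921}{21230}$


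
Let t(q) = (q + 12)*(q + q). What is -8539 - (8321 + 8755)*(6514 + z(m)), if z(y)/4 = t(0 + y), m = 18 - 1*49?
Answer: -191703715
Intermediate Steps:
m = -31 (m = 18 - 49 = -31)
t(q) = 2*q*(12 + q) (t(q) = (12 + q)*(2*q) = 2*q*(12 + q))
z(y) = 8*y*(12 + y) (z(y) = 4*(2*(0 + y)*(12 + (0 + y))) = 4*(2*y*(12 + y)) = 8*y*(12 + y))
-8539 - (8321 + 8755)*(6514 + z(m)) = -8539 - (8321 + 8755)*(6514 + 8*(-31)*(12 - 31)) = -8539 - 17076*(6514 + 8*(-31)*(-19)) = -8539 - 17076*(6514 + 4712) = -8539 - 17076*11226 = -8539 - 1*191695176 = -8539 - 191695176 = -191703715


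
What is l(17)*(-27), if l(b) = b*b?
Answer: -7803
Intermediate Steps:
l(b) = b**2
l(17)*(-27) = 17**2*(-27) = 289*(-27) = -7803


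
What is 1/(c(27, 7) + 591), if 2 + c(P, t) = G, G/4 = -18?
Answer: 1/517 ≈ 0.0019342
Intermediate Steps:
G = -72 (G = 4*(-18) = -72)
c(P, t) = -74 (c(P, t) = -2 - 72 = -74)
1/(c(27, 7) + 591) = 1/(-74 + 591) = 1/517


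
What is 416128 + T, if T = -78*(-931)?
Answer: 488746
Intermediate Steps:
T = 72618
416128 + T = 416128 + 72618 = 488746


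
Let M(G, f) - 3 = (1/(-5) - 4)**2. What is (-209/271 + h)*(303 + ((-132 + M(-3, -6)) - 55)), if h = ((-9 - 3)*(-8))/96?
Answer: 211792/6775 ≈ 31.261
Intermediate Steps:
M(G, f) = 516/25 (M(G, f) = 3 + (1/(-5) - 4)**2 = 3 + (-1/5 - 4)**2 = 3 + (-21/5)**2 = 3 + 441/25 = 516/25)
h = 1 (h = -12*(-8)*(1/96) = 96*(1/96) = 1)
(-209/271 + h)*(303 + ((-132 + M(-3, -6)) - 55)) = (-209/271 + 1)*(303 + ((-132 + 516/25) - 55)) = (-209*1/271 + 1)*(303 + (-2784/25 - 55)) = (-209/271 + 1)*(303 - 4159/25) = (62/271)*(3416/25) = 211792/6775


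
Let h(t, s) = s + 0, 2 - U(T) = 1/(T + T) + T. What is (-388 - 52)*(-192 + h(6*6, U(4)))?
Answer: 85415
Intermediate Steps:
U(T) = 2 - T - 1/(2*T) (U(T) = 2 - (1/(T + T) + T) = 2 - (1/(2*T) + T) = 2 - (T + 1/(2*T)) = 2 + (-T - 1/(2*T)) = 2 - T - 1/(2*T))
h(t, s) = s
(-388 - 52)*(-192 + h(6*6, U(4))) = (-388 - 52)*(-192 + (2 - 1*4 - ½/4)) = -440*(-192 + (2 - 4 - ½*¼)) = -440*(-192 + (2 - 4 - ⅛)) = -440*(-192 - 17/8) = -440*(-1553/8) = 85415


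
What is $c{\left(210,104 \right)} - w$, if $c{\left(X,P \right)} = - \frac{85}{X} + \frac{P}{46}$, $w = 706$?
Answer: $- \frac{680203}{966} \approx -704.14$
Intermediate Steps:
$c{\left(X,P \right)} = - \frac{85}{X} + \frac{P}{46}$ ($c{\left(X,P \right)} = - \frac{85}{X} + P \frac{1}{46} = - \frac{85}{X} + \frac{P}{46}$)
$c{\left(210,104 \right)} - w = \left(- \frac{85}{210} + \frac{1}{46} \cdot 104\right) - 706 = \left(\left(-85\right) \frac{1}{210} + \frac{52}{23}\right) - 706 = \left(- \frac{17}{42} + \frac{52}{23}\right) - 706 = \frac{1793}{966} - 706 = - \frac{680203}{966}$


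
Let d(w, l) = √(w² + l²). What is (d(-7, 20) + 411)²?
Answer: (411 + √449)² ≈ 1.8679e+5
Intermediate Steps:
d(w, l) = √(l² + w²)
(d(-7, 20) + 411)² = (√(20² + (-7)²) + 411)² = (√(400 + 49) + 411)² = (√449 + 411)² = (411 + √449)²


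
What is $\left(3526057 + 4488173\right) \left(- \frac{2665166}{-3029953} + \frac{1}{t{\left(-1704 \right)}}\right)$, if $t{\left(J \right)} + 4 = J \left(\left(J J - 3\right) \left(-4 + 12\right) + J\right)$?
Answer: $\frac{422690532580409672700765}{59961480328063106} \approx 7.0494 \cdot 10^{6}$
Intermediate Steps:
$t{\left(J \right)} = -4 + J \left(-24 + J + 8 J^{2}\right)$ ($t{\left(J \right)} = -4 + J \left(\left(J J - 3\right) \left(-4 + 12\right) + J\right) = -4 + J \left(\left(J^{2} - 3\right) 8 + J\right) = -4 + J \left(\left(-3 + J^{2}\right) 8 + J\right) = -4 + J \left(\left(-24 + 8 J^{2}\right) + J\right) = -4 + J \left(-24 + J + 8 J^{2}\right)$)
$\left(3526057 + 4488173\right) \left(- \frac{2665166}{-3029953} + \frac{1}{t{\left(-1704 \right)}}\right) = \left(3526057 + 4488173\right) \left(- \frac{2665166}{-3029953} + \frac{1}{-4 + \left(-1704\right)^{2} - -40896 + 8 \left(-1704\right)^{3}}\right) = 8014230 \left(\left(-2665166\right) \left(- \frac{1}{3029953}\right) + \frac{1}{-4 + 2903616 + 40896 + 8 \left(-4947761664\right)}\right) = 8014230 \left(\frac{2665166}{3029953} + \frac{1}{-4 + 2903616 + 40896 - 39582093312}\right) = 8014230 \left(\frac{2665166}{3029953} + \frac{1}{-39579148804}\right) = 8014230 \left(\frac{2665166}{3029953} - \frac{1}{39579148804}\right) = 8014230 \cdot \frac{105485001698331511}{119922960656126212} = \frac{422690532580409672700765}{59961480328063106}$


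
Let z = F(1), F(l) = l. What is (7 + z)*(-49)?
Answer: -392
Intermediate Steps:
z = 1
(7 + z)*(-49) = (7 + 1)*(-49) = 8*(-49) = -392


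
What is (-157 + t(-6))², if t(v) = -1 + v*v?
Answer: 14884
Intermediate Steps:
t(v) = -1 + v²
(-157 + t(-6))² = (-157 + (-1 + (-6)²))² = (-157 + (-1 + 36))² = (-157 + 35)² = (-122)² = 14884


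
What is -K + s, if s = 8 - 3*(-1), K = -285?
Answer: 296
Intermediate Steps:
s = 11 (s = 8 + 3 = 11)
-K + s = -1*(-285) + 11 = 285 + 11 = 296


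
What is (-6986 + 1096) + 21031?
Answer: 15141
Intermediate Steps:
(-6986 + 1096) + 21031 = -5890 + 21031 = 15141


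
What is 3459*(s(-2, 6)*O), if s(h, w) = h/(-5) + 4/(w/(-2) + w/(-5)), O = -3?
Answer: 200622/35 ≈ 5732.1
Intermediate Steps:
s(h, w) = -40/(7*w) - h/5 (s(h, w) = h*(-1/5) + 4/(w*(-1/2) + w*(-1/5)) = -h/5 + 4/(-w/2 - w/5) = -h/5 + 4/((-7*w/10)) = -h/5 + 4*(-10/(7*w)) = -h/5 - 40/(7*w) = -40/(7*w) - h/5)
3459*(s(-2, 6)*O) = 3459*((-40/7/6 - 1/5*(-2))*(-3)) = 3459*((-40/7*1/6 + 2/5)*(-3)) = 3459*((-20/21 + 2/5)*(-3)) = 3459*(-58/105*(-3)) = 3459*(58/35) = 200622/35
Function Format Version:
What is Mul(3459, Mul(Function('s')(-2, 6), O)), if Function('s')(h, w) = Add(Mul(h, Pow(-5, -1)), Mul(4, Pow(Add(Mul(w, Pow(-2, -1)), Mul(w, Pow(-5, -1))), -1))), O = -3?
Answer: Rational(200622, 35) ≈ 5732.1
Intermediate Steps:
Function('s')(h, w) = Add(Mul(Rational(-40, 7), Pow(w, -1)), Mul(Rational(-1, 5), h)) (Function('s')(h, w) = Add(Mul(h, Rational(-1, 5)), Mul(4, Pow(Add(Mul(w, Rational(-1, 2)), Mul(w, Rational(-1, 5))), -1))) = Add(Mul(Rational(-1, 5), h), Mul(4, Pow(Add(Mul(Rational(-1, 2), w), Mul(Rational(-1, 5), w)), -1))) = Add(Mul(Rational(-1, 5), h), Mul(4, Pow(Mul(Rational(-7, 10), w), -1))) = Add(Mul(Rational(-1, 5), h), Mul(4, Mul(Rational(-10, 7), Pow(w, -1)))) = Add(Mul(Rational(-1, 5), h), Mul(Rational(-40, 7), Pow(w, -1))) = Add(Mul(Rational(-40, 7), Pow(w, -1)), Mul(Rational(-1, 5), h)))
Mul(3459, Mul(Function('s')(-2, 6), O)) = Mul(3459, Mul(Add(Mul(Rational(-40, 7), Pow(6, -1)), Mul(Rational(-1, 5), -2)), -3)) = Mul(3459, Mul(Add(Mul(Rational(-40, 7), Rational(1, 6)), Rational(2, 5)), -3)) = Mul(3459, Mul(Add(Rational(-20, 21), Rational(2, 5)), -3)) = Mul(3459, Mul(Rational(-58, 105), -3)) = Mul(3459, Rational(58, 35)) = Rational(200622, 35)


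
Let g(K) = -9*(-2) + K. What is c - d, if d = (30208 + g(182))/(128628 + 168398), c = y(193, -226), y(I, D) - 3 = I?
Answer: 29093344/148513 ≈ 195.90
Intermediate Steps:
g(K) = 18 + K
y(I, D) = 3 + I
c = 196 (c = 3 + 193 = 196)
d = 15204/148513 (d = (30208 + (18 + 182))/(128628 + 168398) = (30208 + 200)/297026 = 30408*(1/297026) = 15204/148513 ≈ 0.10237)
c - d = 196 - 1*15204/148513 = 196 - 15204/148513 = 29093344/148513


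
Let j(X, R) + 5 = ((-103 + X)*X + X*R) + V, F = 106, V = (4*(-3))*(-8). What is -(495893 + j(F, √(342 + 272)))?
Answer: -496302 - 106*√614 ≈ -4.9893e+5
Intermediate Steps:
V = 96 (V = -12*(-8) = 96)
j(X, R) = 91 + R*X + X*(-103 + X) (j(X, R) = -5 + (((-103 + X)*X + X*R) + 96) = -5 + ((X*(-103 + X) + R*X) + 96) = -5 + ((R*X + X*(-103 + X)) + 96) = -5 + (96 + R*X + X*(-103 + X)) = 91 + R*X + X*(-103 + X))
-(495893 + j(F, √(342 + 272))) = -(495893 + (91 + 106² - 103*106 + √(342 + 272)*106)) = -(495893 + (91 + 11236 - 10918 + √614*106)) = -(495893 + (91 + 11236 - 10918 + 106*√614)) = -(495893 + (409 + 106*√614)) = -(496302 + 106*√614) = -496302 - 106*√614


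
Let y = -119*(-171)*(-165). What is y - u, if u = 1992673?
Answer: -5350258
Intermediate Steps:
y = -3357585 (y = 20349*(-165) = -3357585)
y - u = -3357585 - 1*1992673 = -3357585 - 1992673 = -5350258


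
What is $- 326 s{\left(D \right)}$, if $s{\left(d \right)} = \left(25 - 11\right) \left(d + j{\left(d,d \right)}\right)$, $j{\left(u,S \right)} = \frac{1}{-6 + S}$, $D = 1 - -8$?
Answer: $- \frac{127792}{3} \approx -42597.0$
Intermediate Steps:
$D = 9$ ($D = 1 + 8 = 9$)
$s{\left(d \right)} = 14 d + \frac{14}{-6 + d}$ ($s{\left(d \right)} = \left(25 - 11\right) \left(d + \frac{1}{-6 + d}\right) = 14 \left(d + \frac{1}{-6 + d}\right) = 14 d + \frac{14}{-6 + d}$)
$- 326 s{\left(D \right)} = - 326 \frac{14 \left(1 + 9 \left(-6 + 9\right)\right)}{-6 + 9} = - 326 \frac{14 \left(1 + 9 \cdot 3\right)}{3} = - 326 \cdot 14 \cdot \frac{1}{3} \left(1 + 27\right) = - 326 \cdot 14 \cdot \frac{1}{3} \cdot 28 = \left(-326\right) \frac{392}{3} = - \frac{127792}{3}$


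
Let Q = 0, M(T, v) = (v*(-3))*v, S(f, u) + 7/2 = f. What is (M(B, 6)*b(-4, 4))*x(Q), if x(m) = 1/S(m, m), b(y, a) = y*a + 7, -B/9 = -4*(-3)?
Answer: -1944/7 ≈ -277.71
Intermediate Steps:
S(f, u) = -7/2 + f
B = -108 (B = -(-36)*(-3) = -9*12 = -108)
M(T, v) = -3*v² (M(T, v) = (-3*v)*v = -3*v²)
b(y, a) = 7 + a*y (b(y, a) = a*y + 7 = 7 + a*y)
x(m) = 1/(-7/2 + m)
(M(B, 6)*b(-4, 4))*x(Q) = ((-3*6²)*(7 + 4*(-4)))*(2/(-7 + 2*0)) = ((-3*36)*(7 - 16))*(2/(-7 + 0)) = (-108*(-9))*(2/(-7)) = 972*(2*(-⅐)) = 972*(-2/7) = -1944/7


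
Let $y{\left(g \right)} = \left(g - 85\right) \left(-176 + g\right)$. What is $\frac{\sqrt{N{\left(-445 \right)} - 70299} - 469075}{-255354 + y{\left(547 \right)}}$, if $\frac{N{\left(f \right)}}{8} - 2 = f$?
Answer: $\frac{469075}{83952} - \frac{7 i \sqrt{1507}}{83952} \approx 5.5874 - 0.0032369 i$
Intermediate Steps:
$y{\left(g \right)} = \left(-176 + g\right) \left(-85 + g\right)$ ($y{\left(g \right)} = \left(-85 + g\right) \left(-176 + g\right) = \left(-176 + g\right) \left(-85 + g\right)$)
$N{\left(f \right)} = 16 + 8 f$
$\frac{\sqrt{N{\left(-445 \right)} - 70299} - 469075}{-255354 + y{\left(547 \right)}} = \frac{\sqrt{\left(16 + 8 \left(-445\right)\right) - 70299} - 469075}{-255354 + \left(14960 + 547^{2} - 142767\right)} = \frac{\sqrt{\left(16 - 3560\right) - 70299} - 469075}{-255354 + \left(14960 + 299209 - 142767\right)} = \frac{\sqrt{-3544 - 70299} - 469075}{-255354 + 171402} = \frac{\sqrt{-73843} - 469075}{-83952} = \left(7 i \sqrt{1507} - 469075\right) \left(- \frac{1}{83952}\right) = \left(-469075 + 7 i \sqrt{1507}\right) \left(- \frac{1}{83952}\right) = \frac{469075}{83952} - \frac{7 i \sqrt{1507}}{83952}$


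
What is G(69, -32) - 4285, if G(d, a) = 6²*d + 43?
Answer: -1758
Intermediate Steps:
G(d, a) = 43 + 36*d (G(d, a) = 36*d + 43 = 43 + 36*d)
G(69, -32) - 4285 = (43 + 36*69) - 4285 = (43 + 2484) - 4285 = 2527 - 4285 = -1758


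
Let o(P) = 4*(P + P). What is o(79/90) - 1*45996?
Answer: -2069504/45 ≈ -45989.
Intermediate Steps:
o(P) = 8*P (o(P) = 4*(2*P) = 8*P)
o(79/90) - 1*45996 = 8*(79/90) - 1*45996 = 8*(79*(1/90)) - 45996 = 8*(79/90) - 45996 = 316/45 - 45996 = -2069504/45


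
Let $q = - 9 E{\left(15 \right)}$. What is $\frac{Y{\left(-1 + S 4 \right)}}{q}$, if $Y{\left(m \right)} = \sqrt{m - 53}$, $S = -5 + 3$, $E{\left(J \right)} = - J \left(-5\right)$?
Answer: $- \frac{i \sqrt{62}}{675} \approx - 0.011665 i$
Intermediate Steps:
$E{\left(J \right)} = 5 J$
$S = -2$
$Y{\left(m \right)} = \sqrt{-53 + m}$
$q = -675$ ($q = - 9 \cdot 5 \cdot 15 = \left(-9\right) 75 = -675$)
$\frac{Y{\left(-1 + S 4 \right)}}{q} = \frac{\sqrt{-53 - 9}}{-675} = \sqrt{-53 - 9} \left(- \frac{1}{675}\right) = \sqrt{-62} \left(- \frac{1}{675}\right) = i \sqrt{62} \left(- \frac{1}{675}\right) = - \frac{i \sqrt{62}}{675}$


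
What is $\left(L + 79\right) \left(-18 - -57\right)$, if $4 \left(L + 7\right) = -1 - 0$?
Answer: $\frac{11193}{4} \approx 2798.3$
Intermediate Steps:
$L = - \frac{29}{4}$ ($L = -7 + \frac{-1 - 0}{4} = -7 + \frac{-1 + 0}{4} = -7 + \frac{1}{4} \left(-1\right) = -7 - \frac{1}{4} = - \frac{29}{4} \approx -7.25$)
$\left(L + 79\right) \left(-18 - -57\right) = \left(- \frac{29}{4} + 79\right) \left(-18 - -57\right) = \frac{287 \left(-18 + 57\right)}{4} = \frac{287}{4} \cdot 39 = \frac{11193}{4}$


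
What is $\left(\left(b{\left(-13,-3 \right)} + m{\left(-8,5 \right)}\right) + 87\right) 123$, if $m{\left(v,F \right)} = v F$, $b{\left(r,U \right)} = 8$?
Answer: $6765$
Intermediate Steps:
$m{\left(v,F \right)} = F v$
$\left(\left(b{\left(-13,-3 \right)} + m{\left(-8,5 \right)}\right) + 87\right) 123 = \left(\left(8 + 5 \left(-8\right)\right) + 87\right) 123 = \left(\left(8 - 40\right) + 87\right) 123 = \left(-32 + 87\right) 123 = 55 \cdot 123 = 6765$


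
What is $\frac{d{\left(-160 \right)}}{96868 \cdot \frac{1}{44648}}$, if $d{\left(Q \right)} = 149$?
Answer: $\frac{1663138}{24217} \approx 68.677$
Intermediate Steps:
$\frac{d{\left(-160 \right)}}{96868 \cdot \frac{1}{44648}} = \frac{149}{96868 \cdot \frac{1}{44648}} = \frac{149}{\frac{24217}{11162}} = 149 \cdot \frac{11162}{24217} = \frac{1663138}{24217}$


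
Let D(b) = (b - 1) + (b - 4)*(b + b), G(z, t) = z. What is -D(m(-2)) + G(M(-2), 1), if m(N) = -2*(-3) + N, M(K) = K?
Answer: -5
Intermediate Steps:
m(N) = 6 + N
D(b) = -1 + b + 2*b*(-4 + b) (D(b) = (-1 + b) + (-4 + b)*(2*b) = (-1 + b) + 2*b*(-4 + b) = -1 + b + 2*b*(-4 + b))
-D(m(-2)) + G(M(-2), 1) = -(-1 - 7*(6 - 2) + 2*(6 - 2)²) - 2 = -(-1 - 7*4 + 2*4²) - 2 = -(-1 - 28 + 2*16) - 2 = -(-1 - 28 + 32) - 2 = -1*3 - 2 = -3 - 2 = -5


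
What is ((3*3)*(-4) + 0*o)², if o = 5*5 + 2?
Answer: 1296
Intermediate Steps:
o = 27 (o = 25 + 2 = 27)
((3*3)*(-4) + 0*o)² = ((3*3)*(-4) + 0*27)² = (9*(-4) + 0)² = (-36 + 0)² = (-36)² = 1296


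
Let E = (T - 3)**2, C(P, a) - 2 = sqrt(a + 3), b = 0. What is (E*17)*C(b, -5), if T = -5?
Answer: 2176 + 1088*I*sqrt(2) ≈ 2176.0 + 1538.7*I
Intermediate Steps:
C(P, a) = 2 + sqrt(3 + a) (C(P, a) = 2 + sqrt(a + 3) = 2 + sqrt(3 + a))
E = 64 (E = (-5 - 3)**2 = (-8)**2 = 64)
(E*17)*C(b, -5) = (64*17)*(2 + sqrt(3 - 5)) = 1088*(2 + sqrt(-2)) = 1088*(2 + I*sqrt(2)) = 2176 + 1088*I*sqrt(2)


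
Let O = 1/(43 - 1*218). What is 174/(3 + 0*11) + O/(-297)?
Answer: 3014551/51975 ≈ 58.000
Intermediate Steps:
O = -1/175 (O = 1/(43 - 218) = 1/(-175) = -1/175 ≈ -0.0057143)
174/(3 + 0*11) + O/(-297) = 174/(3 + 0*11) - 1/175/(-297) = 174/(3 + 0) - 1/175*(-1/297) = 174/3 + 1/51975 = 174*(1/3) + 1/51975 = 58 + 1/51975 = 3014551/51975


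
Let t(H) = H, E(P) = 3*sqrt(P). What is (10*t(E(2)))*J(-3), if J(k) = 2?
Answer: 60*sqrt(2) ≈ 84.853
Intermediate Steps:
(10*t(E(2)))*J(-3) = (10*(3*sqrt(2)))*2 = (30*sqrt(2))*2 = 60*sqrt(2)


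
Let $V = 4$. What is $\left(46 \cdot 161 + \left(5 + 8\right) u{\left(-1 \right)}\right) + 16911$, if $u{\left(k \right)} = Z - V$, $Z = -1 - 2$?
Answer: $24226$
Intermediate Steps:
$Z = -3$ ($Z = -1 - 2 = -3$)
$u{\left(k \right)} = -7$ ($u{\left(k \right)} = -3 - 4 = -7$)
$\left(46 \cdot 161 + \left(5 + 8\right) u{\left(-1 \right)}\right) + 16911 = \left(46 \cdot 161 + \left(5 + 8\right) \left(-7\right)\right) + 16911 = \left(7406 + 13 \left(-7\right)\right) + 16911 = \left(7406 - 91\right) + 16911 = 7315 + 16911 = 24226$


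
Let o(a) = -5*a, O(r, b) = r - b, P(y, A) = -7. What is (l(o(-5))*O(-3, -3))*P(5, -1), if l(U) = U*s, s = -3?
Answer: 0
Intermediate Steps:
l(U) = -3*U (l(U) = U*(-3) = -3*U)
(l(o(-5))*O(-3, -3))*P(5, -1) = ((-(-15)*(-5))*(-3 - 1*(-3)))*(-7) = ((-3*25)*(-3 + 3))*(-7) = -75*0*(-7) = 0*(-7) = 0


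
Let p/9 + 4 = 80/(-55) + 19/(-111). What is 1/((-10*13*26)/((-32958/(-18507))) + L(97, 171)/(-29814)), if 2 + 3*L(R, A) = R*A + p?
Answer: -33326849457/63259890132154 ≈ -0.00052682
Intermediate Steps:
p = -20607/407 (p = -36 + 9*(80/(-55) + 19/(-111)) = -36 + 9*(80*(-1/55) + 19*(-1/111)) = -36 + 9*(-16/11 - 19/111) = -36 + 9*(-1985/1221) = -36 - 5955/407 = -20607/407 ≈ -50.631)
L(R, A) = -21421/1221 + A*R/3 (L(R, A) = -⅔ + (R*A - 20607/407)/3 = -⅔ + (A*R - 20607/407)/3 = -⅔ + (-20607/407 + A*R)/3 = -⅔ + (-6869/407 + A*R/3) = -21421/1221 + A*R/3)
1/((-10*13*26)/((-32958/(-18507))) + L(97, 171)/(-29814)) = 1/((-10*13*26)/((-32958/(-18507))) + (-21421/1221 + (⅓)*171*97)/(-29814)) = 1/((-130*26)/((-32958*(-1/18507))) + (-21421/1221 + 5529)*(-1/29814)) = 1/(-3380/10986/6169 + (6729488/1221)*(-1/29814)) = 1/(-3380*6169/10986 - 3364744/18201447) = 1/(-10425610/5493 - 3364744/18201447) = 1/(-63259890132154/33326849457) = -33326849457/63259890132154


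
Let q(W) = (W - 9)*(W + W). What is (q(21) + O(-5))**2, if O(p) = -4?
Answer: 250000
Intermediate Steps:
q(W) = 2*W*(-9 + W) (q(W) = (-9 + W)*(2*W) = 2*W*(-9 + W))
(q(21) + O(-5))**2 = (2*21*(-9 + 21) - 4)**2 = (2*21*12 - 4)**2 = (504 - 4)**2 = 500**2 = 250000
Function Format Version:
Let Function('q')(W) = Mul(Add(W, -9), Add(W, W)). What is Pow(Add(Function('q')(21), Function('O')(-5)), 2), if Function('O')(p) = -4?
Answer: 250000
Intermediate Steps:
Function('q')(W) = Mul(2, W, Add(-9, W)) (Function('q')(W) = Mul(Add(-9, W), Mul(2, W)) = Mul(2, W, Add(-9, W)))
Pow(Add(Function('q')(21), Function('O')(-5)), 2) = Pow(Add(Mul(2, 21, Add(-9, 21)), -4), 2) = Pow(Add(Mul(2, 21, 12), -4), 2) = Pow(Add(504, -4), 2) = Pow(500, 2) = 250000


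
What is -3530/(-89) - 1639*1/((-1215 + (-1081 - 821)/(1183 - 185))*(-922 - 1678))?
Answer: 5573139218371/140514410400 ≈ 39.662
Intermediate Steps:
-3530/(-89) - 1639*1/((-1215 + (-1081 - 821)/(1183 - 185))*(-922 - 1678)) = -3530*(-1/89) - 1639*(-1/(2600*(-1215 - 1902/998))) = 3530/89 - 1639*(-1/(2600*(-1215 - 1902*1/998))) = 3530/89 - 1639*(-1/(2600*(-1215 - 951/499))) = 3530/89 - 1639/((-2600*(-607236/499))) = 3530/89 - 1639/1578813600/499 = 3530/89 - 1639*499/1578813600 = 3530/89 - 817861/1578813600 = 5573139218371/140514410400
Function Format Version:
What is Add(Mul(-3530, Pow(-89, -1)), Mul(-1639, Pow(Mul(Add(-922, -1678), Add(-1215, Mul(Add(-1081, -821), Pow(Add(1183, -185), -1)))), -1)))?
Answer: Rational(5573139218371, 140514410400) ≈ 39.662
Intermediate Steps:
Add(Mul(-3530, Pow(-89, -1)), Mul(-1639, Pow(Mul(Add(-922, -1678), Add(-1215, Mul(Add(-1081, -821), Pow(Add(1183, -185), -1)))), -1))) = Add(Mul(-3530, Rational(-1, 89)), Mul(-1639, Pow(Mul(-2600, Add(-1215, Mul(-1902, Pow(998, -1)))), -1))) = Add(Rational(3530, 89), Mul(-1639, Pow(Mul(-2600, Add(-1215, Mul(-1902, Rational(1, 998)))), -1))) = Add(Rational(3530, 89), Mul(-1639, Pow(Mul(-2600, Add(-1215, Rational(-951, 499))), -1))) = Add(Rational(3530, 89), Mul(-1639, Pow(Mul(-2600, Rational(-607236, 499)), -1))) = Add(Rational(3530, 89), Mul(-1639, Pow(Rational(1578813600, 499), -1))) = Add(Rational(3530, 89), Mul(-1639, Rational(499, 1578813600))) = Add(Rational(3530, 89), Rational(-817861, 1578813600)) = Rational(5573139218371, 140514410400)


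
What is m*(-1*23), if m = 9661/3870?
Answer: -222203/3870 ≈ -57.417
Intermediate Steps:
m = 9661/3870 (m = 9661*(1/3870) = 9661/3870 ≈ 2.4964)
m*(-1*23) = 9661*(-1*23)/3870 = (9661/3870)*(-23) = -222203/3870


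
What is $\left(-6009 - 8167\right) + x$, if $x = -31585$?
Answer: $-45761$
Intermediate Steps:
$\left(-6009 - 8167\right) + x = \left(-6009 - 8167\right) - 31585 = -14176 - 31585 = -45761$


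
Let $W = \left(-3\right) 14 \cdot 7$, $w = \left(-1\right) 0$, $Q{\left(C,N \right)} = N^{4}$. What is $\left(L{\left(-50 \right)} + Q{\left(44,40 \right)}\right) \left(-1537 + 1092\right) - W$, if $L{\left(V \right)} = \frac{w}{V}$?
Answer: $-1139199706$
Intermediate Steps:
$w = 0$
$L{\left(V \right)} = 0$ ($L{\left(V \right)} = \frac{0}{V} = 0$)
$W = -294$ ($W = \left(-42\right) 7 = -294$)
$\left(L{\left(-50 \right)} + Q{\left(44,40 \right)}\right) \left(-1537 + 1092\right) - W = \left(0 + 40^{4}\right) \left(-1537 + 1092\right) - -294 = \left(0 + 2560000\right) \left(-445\right) + 294 = 2560000 \left(-445\right) + 294 = -1139200000 + 294 = -1139199706$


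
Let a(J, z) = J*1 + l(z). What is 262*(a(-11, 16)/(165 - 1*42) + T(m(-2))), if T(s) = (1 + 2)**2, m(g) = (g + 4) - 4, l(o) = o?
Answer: 291344/123 ≈ 2368.6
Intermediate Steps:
m(g) = g (m(g) = (4 + g) - 4 = g)
a(J, z) = J + z (a(J, z) = J*1 + z = J + z)
T(s) = 9 (T(s) = 3**2 = 9)
262*(a(-11, 16)/(165 - 1*42) + T(m(-2))) = 262*((-11 + 16)/(165 - 1*42) + 9) = 262*(5/(165 - 42) + 9) = 262*(5/123 + 9) = 262*(1112/123) = 291344/123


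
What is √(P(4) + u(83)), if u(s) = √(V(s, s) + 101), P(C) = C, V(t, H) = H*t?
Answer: √(4 + √6990) ≈ 9.3598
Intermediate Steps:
u(s) = √(101 + s²) (u(s) = √(s*s + 101) = √(s² + 101) = √(101 + s²))
√(P(4) + u(83)) = √(4 + √(101 + 83²)) = √(4 + √(101 + 6889)) = √(4 + √6990)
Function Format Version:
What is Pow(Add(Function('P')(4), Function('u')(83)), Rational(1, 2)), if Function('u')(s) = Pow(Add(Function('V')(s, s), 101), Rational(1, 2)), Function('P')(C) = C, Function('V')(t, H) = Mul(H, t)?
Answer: Pow(Add(4, Pow(6990, Rational(1, 2))), Rational(1, 2)) ≈ 9.3598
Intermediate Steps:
Function('u')(s) = Pow(Add(101, Pow(s, 2)), Rational(1, 2)) (Function('u')(s) = Pow(Add(Mul(s, s), 101), Rational(1, 2)) = Pow(Add(Pow(s, 2), 101), Rational(1, 2)) = Pow(Add(101, Pow(s, 2)), Rational(1, 2)))
Pow(Add(Function('P')(4), Function('u')(83)), Rational(1, 2)) = Pow(Add(4, Pow(Add(101, Pow(83, 2)), Rational(1, 2))), Rational(1, 2)) = Pow(Add(4, Pow(Add(101, 6889), Rational(1, 2))), Rational(1, 2)) = Pow(Add(4, Pow(6990, Rational(1, 2))), Rational(1, 2))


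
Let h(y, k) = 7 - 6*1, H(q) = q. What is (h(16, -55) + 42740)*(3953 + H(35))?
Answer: 170451108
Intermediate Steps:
h(y, k) = 1 (h(y, k) = 7 - 6 = 1)
(h(16, -55) + 42740)*(3953 + H(35)) = (1 + 42740)*(3953 + 35) = 42741*3988 = 170451108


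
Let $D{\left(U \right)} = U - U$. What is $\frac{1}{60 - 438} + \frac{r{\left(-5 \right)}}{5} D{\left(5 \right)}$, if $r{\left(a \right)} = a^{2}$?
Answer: $- \frac{1}{378} \approx -0.0026455$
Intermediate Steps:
$D{\left(U \right)} = 0$
$\frac{1}{60 - 438} + \frac{r{\left(-5 \right)}}{5} D{\left(5 \right)} = \frac{1}{60 - 438} + \frac{\left(-5\right)^{2}}{5} \cdot 0 = \frac{1}{-378} + 25 \cdot \frac{1}{5} \cdot 0 = - \frac{1}{378} + 5 \cdot 0 = - \frac{1}{378} + 0 = - \frac{1}{378}$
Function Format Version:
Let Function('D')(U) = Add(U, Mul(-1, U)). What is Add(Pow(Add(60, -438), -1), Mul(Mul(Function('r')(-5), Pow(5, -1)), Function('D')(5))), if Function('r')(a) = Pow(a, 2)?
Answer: Rational(-1, 378) ≈ -0.0026455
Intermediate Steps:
Function('D')(U) = 0
Add(Pow(Add(60, -438), -1), Mul(Mul(Function('r')(-5), Pow(5, -1)), Function('D')(5))) = Add(Pow(Add(60, -438), -1), Mul(Mul(Pow(-5, 2), Pow(5, -1)), 0)) = Add(Pow(-378, -1), Mul(Mul(25, Rational(1, 5)), 0)) = Add(Rational(-1, 378), Mul(5, 0)) = Add(Rational(-1, 378), 0) = Rational(-1, 378)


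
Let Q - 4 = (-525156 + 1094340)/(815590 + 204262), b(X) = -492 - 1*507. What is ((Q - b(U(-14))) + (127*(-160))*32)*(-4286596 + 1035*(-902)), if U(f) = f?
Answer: 864100712471675210/254963 ≈ 3.3891e+12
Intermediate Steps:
b(X) = -999 (b(X) = -492 - 507 = -999)
Q = 1162148/254963 (Q = 4 + (-525156 + 1094340)/(815590 + 204262) = 4 + 569184/1019852 = 4 + 569184*(1/1019852) = 4 + 142296/254963 = 1162148/254963 ≈ 4.5581)
((Q - b(U(-14))) + (127*(-160))*32)*(-4286596 + 1035*(-902)) = ((1162148/254963 - 1*(-999)) + (127*(-160))*32)*(-4286596 + 1035*(-902)) = ((1162148/254963 + 999) - 20320*32)*(-4286596 - 933570) = (255870185/254963 - 650240)*(-5220166) = -165531270935/254963*(-5220166) = 864100712471675210/254963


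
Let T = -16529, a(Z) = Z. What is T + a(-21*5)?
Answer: -16634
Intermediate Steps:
T + a(-21*5) = -16529 - 21*5 = -16529 - 105 = -16634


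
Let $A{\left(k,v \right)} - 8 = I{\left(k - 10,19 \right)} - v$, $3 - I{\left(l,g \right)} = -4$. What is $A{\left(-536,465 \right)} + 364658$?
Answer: $364208$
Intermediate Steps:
$I{\left(l,g \right)} = 7$ ($I{\left(l,g \right)} = 3 - -4 = 3 + 4 = 7$)
$A{\left(k,v \right)} = 15 - v$ ($A{\left(k,v \right)} = 8 - \left(-7 + v\right) = 15 - v$)
$A{\left(-536,465 \right)} + 364658 = \left(15 - 465\right) + 364658 = -450 + 364658 = 364208$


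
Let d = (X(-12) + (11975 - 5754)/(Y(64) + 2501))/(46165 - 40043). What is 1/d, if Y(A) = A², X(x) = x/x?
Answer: 20193417/6409 ≈ 3150.8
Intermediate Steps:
X(x) = 1
d = 6409/20193417 (d = (1 + (11975 - 5754)/(64² + 2501))/(46165 - 40043) = (1 + 6221/(4096 + 2501))/6122 = (1 + 6221/6597)*(1/6122) = (12818/6597)*(1/6122) = 6409/20193417 ≈ 0.00031738)
1/d = 1/(6409/20193417) = 20193417/6409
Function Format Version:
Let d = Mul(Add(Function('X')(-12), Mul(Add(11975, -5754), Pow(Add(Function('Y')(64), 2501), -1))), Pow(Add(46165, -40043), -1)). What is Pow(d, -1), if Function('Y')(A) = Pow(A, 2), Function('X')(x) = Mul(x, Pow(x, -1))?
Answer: Rational(20193417, 6409) ≈ 3150.8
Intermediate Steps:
Function('X')(x) = 1
d = Rational(6409, 20193417) (d = Mul(Add(1, Mul(Add(11975, -5754), Pow(Add(Pow(64, 2), 2501), -1))), Pow(Add(46165, -40043), -1)) = Mul(Add(1, Mul(6221, Pow(Add(4096, 2501), -1))), Pow(6122, -1)) = Mul(Add(1, Mul(6221, Pow(6597, -1))), Rational(1, 6122)) = Mul(Add(1, Mul(6221, Rational(1, 6597))), Rational(1, 6122)) = Mul(Add(1, Rational(6221, 6597)), Rational(1, 6122)) = Mul(Rational(12818, 6597), Rational(1, 6122)) = Rational(6409, 20193417) ≈ 0.00031738)
Pow(d, -1) = Pow(Rational(6409, 20193417), -1) = Rational(20193417, 6409)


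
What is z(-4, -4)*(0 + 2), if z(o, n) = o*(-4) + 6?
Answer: 44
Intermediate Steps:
z(o, n) = 6 - 4*o (z(o, n) = -4*o + 6 = 6 - 4*o)
z(-4, -4)*(0 + 2) = (6 - 4*(-4))*(0 + 2) = (6 + 16)*2 = 22*2 = 44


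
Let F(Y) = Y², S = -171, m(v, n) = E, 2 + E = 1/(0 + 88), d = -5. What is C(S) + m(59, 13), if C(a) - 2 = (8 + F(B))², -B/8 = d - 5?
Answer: 3613496833/88 ≈ 4.1062e+7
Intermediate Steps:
E = -175/88 (E = -2 + 1/(0 + 88) = -2 + 1/88 = -175/88 ≈ -1.9886)
m(v, n) = -175/88
B = 80 (B = -8*(-5 - 5) = -8*(-10) = 80)
C(a) = 41062466 (C(a) = 2 + (8 + 80²)² = 2 + (8 + 6400)² = 2 + 6408² = 2 + 41062464 = 41062466)
C(S) + m(59, 13) = 41062466 - 175/88 = 3613496833/88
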